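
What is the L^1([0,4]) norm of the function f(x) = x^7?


Step 1: ||f||_1 = (integral_0^4 |x^7|^1 dx)^(1/1)
     = (integral_0^4 x^7 dx)^(1/1)
Step 2: integral_0^4 x^7 dx = [x^8/(8)] from 0 to 4 = 4^8/8
     = 65536/8 = 8192
Step 3: ||f||_1 = (8192)^(1/1) = 8192


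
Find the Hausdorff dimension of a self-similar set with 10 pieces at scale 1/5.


For a self-similar set with N copies scaled by 1/r:
dim_H = log(N)/log(r) = log(10)/log(5)
= 2.302585/1.609438
= 1.430677


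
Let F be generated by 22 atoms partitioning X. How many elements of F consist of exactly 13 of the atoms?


Each element of F is a union of some subset of the 22 atoms.
Elements that are unions of exactly 13 atoms correspond to 13-element subsets of the 22 atoms.
Count = C(22, 13) = 22! / (13! * 9!) = 497420.


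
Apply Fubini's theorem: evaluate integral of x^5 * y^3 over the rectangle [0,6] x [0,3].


By Fubini's theorem, the double integral factors as a product of single integrals:
Step 1: integral_0^6 x^5 dx = [x^6/6] from 0 to 6
     = 6^6/6 = 7776
Step 2: integral_0^3 y^3 dy = [y^4/4] from 0 to 3
     = 3^4/4 = 20.25
Step 3: Double integral = 7776 * 20.25 = 157464


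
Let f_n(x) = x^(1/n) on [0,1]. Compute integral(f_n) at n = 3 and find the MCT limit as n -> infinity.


At n = 3: f_3(x) = x^(1/3).
Step 1: integral(x^(1/3), 0, 1) = [x^(1/3+1) / (1/3+1)] from 0 to 1
     = 1 / (1/3 + 1) = 1 / ((3+1)/3) = 3/(3+1)
     = 3/4 = 0.75
Step 2: As n -> infinity, f_n(x) = x^(1/n) -> 1 for x in (0,1], and f_n is increasing in n.
By MCT, lim_n integral(f_n) = integral(lim_n f_n) = integral(1, 0, 1) = 1.
Step 3: Verify convergence: 3/4 = 0.75 -> 1


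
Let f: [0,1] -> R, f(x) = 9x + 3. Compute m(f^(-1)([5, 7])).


f^(-1)([5, 7]) = {x : 5 <= 9x + 3 <= 7}
Solving: (5 - 3)/9 <= x <= (7 - 3)/9
= [0.222222, 0.444444]
Intersecting with [0,1]: [0.222222, 0.444444]
Measure = 0.444444 - 0.222222 = 0.222222


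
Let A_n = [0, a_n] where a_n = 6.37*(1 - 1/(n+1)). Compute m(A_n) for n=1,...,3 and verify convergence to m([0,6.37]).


By continuity of measure from below: if A_n increases to A, then m(A_n) -> m(A).
Here A = [0, 6.37], so m(A) = 6.37
Step 1: a_1 = 6.37*(1 - 1/2) = 3.185, m(A_1) = 3.185
Step 2: a_2 = 6.37*(1 - 1/3) = 4.2467, m(A_2) = 4.2467
Step 3: a_3 = 6.37*(1 - 1/4) = 4.7775, m(A_3) = 4.7775
Limit: m(A_n) -> m([0,6.37]) = 6.37


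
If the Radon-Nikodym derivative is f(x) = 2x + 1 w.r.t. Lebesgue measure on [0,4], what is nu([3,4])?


nu(A) = integral_A (dnu/dmu) dmu = integral_3^4 (2x + 1) dx
Step 1: Antiderivative F(x) = (2/2)x^2 + 1x
Step 2: F(4) = (2/2)*4^2 + 1*4 = 16 + 4 = 20
Step 3: F(3) = (2/2)*3^2 + 1*3 = 9 + 3 = 12
Step 4: nu([3,4]) = F(4) - F(3) = 20 - 12 = 8


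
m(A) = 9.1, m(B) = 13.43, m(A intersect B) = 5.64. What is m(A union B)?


By inclusion-exclusion: m(A u B) = m(A) + m(B) - m(A n B)
= 9.1 + 13.43 - 5.64
= 16.89


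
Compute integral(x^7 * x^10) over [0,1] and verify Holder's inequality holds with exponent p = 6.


Step 1: Exact integral of f*g = integral(x^17, 0, 1) = 1/18
     = 0.055556
Step 2: Holder bound with p=6, q=1.2:
  ||f||_p = (integral x^42 dx)^(1/6) = (1/43)^(1/6) = 0.534263
  ||g||_q = (integral x^12 dx)^(1/1.2) = (1/13)^(1/1.2) = 0.117954
Step 3: Holder bound = ||f||_p * ||g||_q = 0.534263 * 0.117954 = 0.063019
Verification: 0.055556 <= 0.063019 (Holder holds)


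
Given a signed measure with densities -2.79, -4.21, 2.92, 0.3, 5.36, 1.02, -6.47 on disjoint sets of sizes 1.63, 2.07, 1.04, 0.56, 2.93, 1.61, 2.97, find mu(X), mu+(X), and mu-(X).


Step 1: Compute signed measure on each set:
  Set 1: -2.79 * 1.63 = -4.5477
  Set 2: -4.21 * 2.07 = -8.7147
  Set 3: 2.92 * 1.04 = 3.0368
  Set 4: 0.3 * 0.56 = 0.168
  Set 5: 5.36 * 2.93 = 15.7048
  Set 6: 1.02 * 1.61 = 1.6422
  Set 7: -6.47 * 2.97 = -19.2159
Step 2: Total signed measure = (-4.5477) + (-8.7147) + (3.0368) + (0.168) + (15.7048) + (1.6422) + (-19.2159)
     = -11.9265
Step 3: Positive part mu+(X) = sum of positive contributions = 20.5518
Step 4: Negative part mu-(X) = |sum of negative contributions| = 32.4783


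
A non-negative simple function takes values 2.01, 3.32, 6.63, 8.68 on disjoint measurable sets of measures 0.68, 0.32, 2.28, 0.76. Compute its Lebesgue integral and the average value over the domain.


Step 1: Integral = sum(value_i * measure_i)
= 2.01*0.68 + 3.32*0.32 + 6.63*2.28 + 8.68*0.76
= 1.3668 + 1.0624 + 15.1164 + 6.5968
= 24.1424
Step 2: Total measure of domain = 0.68 + 0.32 + 2.28 + 0.76 = 4.04
Step 3: Average value = 24.1424 / 4.04 = 5.975842


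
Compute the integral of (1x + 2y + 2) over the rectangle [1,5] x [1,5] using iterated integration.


By Fubini, integrate in x first, then y.
Step 1: Fix y, integrate over x in [1,5]:
  integral(1x + 2y + 2, x=1..5)
  = 1*(5^2 - 1^2)/2 + (2y + 2)*(5 - 1)
  = 12 + (2y + 2)*4
  = 12 + 8y + 8
  = 20 + 8y
Step 2: Integrate over y in [1,5]:
  integral(20 + 8y, y=1..5)
  = 20*4 + 8*(5^2 - 1^2)/2
  = 80 + 96
  = 176


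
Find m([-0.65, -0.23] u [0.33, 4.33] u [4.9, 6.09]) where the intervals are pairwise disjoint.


For pairwise disjoint intervals, m(union) = sum of lengths.
= (-0.23 - -0.65) + (4.33 - 0.33) + (6.09 - 4.9)
= 0.42 + 4 + 1.19
= 5.61


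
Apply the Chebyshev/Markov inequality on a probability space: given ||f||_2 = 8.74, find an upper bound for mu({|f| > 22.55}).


Chebyshev/Markov inequality: mu(|f| > eps) <= (||f||_p / eps)^p
Step 1: ||f||_2 / eps = 8.74 / 22.55 = 0.387583
Step 2: Raise to power p = 2:
  (0.387583)^2 = 0.150221
Step 3: Therefore mu(|f| > 22.55) <= 0.150221


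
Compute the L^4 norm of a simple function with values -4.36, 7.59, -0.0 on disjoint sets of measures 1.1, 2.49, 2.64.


Step 1: Compute |f_i|^4 for each value:
  |-4.36|^4 = 361.364892
  |7.59|^4 = 3318.693186
  |-0.0|^4 = 0.0
Step 2: Multiply by measures and sum:
  361.364892 * 1.1 = 397.501381
  3318.693186 * 2.49 = 8263.546032
  0.0 * 2.64 = 0.0
Sum = 397.501381 + 8263.546032 + 0.0 = 8661.047414
Step 3: Take the p-th root:
||f||_4 = (8661.047414)^(1/4) = 9.647007


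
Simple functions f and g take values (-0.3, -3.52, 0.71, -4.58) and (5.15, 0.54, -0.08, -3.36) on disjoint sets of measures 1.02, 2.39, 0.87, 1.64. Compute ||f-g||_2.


Step 1: Compute differences f_i - g_i:
  -0.3 - 5.15 = -5.45
  -3.52 - 0.54 = -4.06
  0.71 - -0.08 = 0.79
  -4.58 - -3.36 = -1.22
Step 2: Compute |diff|^2 * measure for each set:
  |-5.45|^2 * 1.02 = 29.7025 * 1.02 = 30.29655
  |-4.06|^2 * 2.39 = 16.4836 * 2.39 = 39.395804
  |0.79|^2 * 0.87 = 0.6241 * 0.87 = 0.542967
  |-1.22|^2 * 1.64 = 1.4884 * 1.64 = 2.440976
Step 3: Sum = 72.676297
Step 4: ||f-g||_2 = (72.676297)^(1/2) = 8.525039


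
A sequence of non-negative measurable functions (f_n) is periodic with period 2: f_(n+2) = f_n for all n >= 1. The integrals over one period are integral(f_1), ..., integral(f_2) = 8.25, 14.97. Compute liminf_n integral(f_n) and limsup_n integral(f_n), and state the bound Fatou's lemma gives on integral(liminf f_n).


The sequence (integral(f_n)) is periodic with period 2, repeating the values 8.25, 14.97 indefinitely.
Step 1: For a periodic sequence, every tail (a_m, a_(m+1), ...) contains all 2 period values infinitely often.
Step 2: Hence inf of every tail = min of the period values = min(8.25, 14.97) = 8.25.
        liminf_n integral(f_n) = sup over m of (inf of tail from m) = 8.25.
Step 3: Similarly sup of every tail = max of the period values = 14.97.
        limsup_n integral(f_n) = 14.97.
Step 4: Fatou's lemma: integral(liminf_n f_n) <= liminf_n integral(f_n) = 8.25.
        So the integral of the pointwise liminf is at most 8.25.


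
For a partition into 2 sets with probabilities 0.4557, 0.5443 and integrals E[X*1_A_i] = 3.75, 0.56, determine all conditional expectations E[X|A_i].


For each cell A_i: E[X|A_i] = E[X*1_A_i] / P(A_i)
Step 1: E[X|A_1] = 3.75 / 0.4557 = 8.229098
Step 2: E[X|A_2] = 0.56 / 0.5443 = 1.028844
Verification: E[X] = sum E[X*1_A_i] = 3.75 + 0.56 = 4.31


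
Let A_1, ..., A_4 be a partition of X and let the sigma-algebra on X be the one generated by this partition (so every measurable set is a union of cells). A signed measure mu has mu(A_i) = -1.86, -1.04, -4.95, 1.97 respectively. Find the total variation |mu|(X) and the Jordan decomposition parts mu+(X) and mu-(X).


Step 1: Every measurable set is a union of atoms (the cells / points), so a Hahn decomposition is
  obtained by grouping atoms by sign: P = union of atoms with mu > 0, N = union of the remaining atoms.
  Atoms in P (indices): 4;  atoms in N (indices): 1, 2, 3
  Positive values: 1.97
  Negative values: -1.86, -1.04, -4.95
Step 2: mu+(X) = mu(P) = sum of positive atom values = 1.97
Step 3: mu-(X) = -mu(N) = sum of |negative atom values| = 7.85
Step 4: |mu|(X) = mu+(X) + mu-(X) = 1.97 + 7.85 = 9.82


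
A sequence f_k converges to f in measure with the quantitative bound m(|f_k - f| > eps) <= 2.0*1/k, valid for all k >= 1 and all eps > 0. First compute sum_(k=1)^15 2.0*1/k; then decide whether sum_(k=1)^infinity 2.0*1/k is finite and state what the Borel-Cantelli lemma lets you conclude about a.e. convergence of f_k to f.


Step 1: List the terms 2.0*1/k for k = 1 to 15:
  k=1: 2
  k=2: 1
  k=3: 0.666667
  k=4: 0.5
  k=5: 0.4
  k=6: 0.333333
  k=7: 0.285714
  k=8: 0.25
  k=9: 0.222222
  k=10: 0.2
  k=11: 0.181818
  k=12: 0.166667
  k=13: 0.153846
  k=14: 0.142857
  k=15: 0.133333
Step 2: Partial sum = 2 + 1 + 0.666667 + 0.5 + 0.4 + 0.333333 + 0.285714 + 0.25 + 0.222222 + 0.2 + 0.181818 + 0.166667 + 0.153846 + 0.142857 + 0.133333
     = 6.636458
Step 3: The full series sum_(k>=1) 2.0*1/k diverges (harmonic series, p = 1; a nonzero constant multiple of a divergent series diverges).
Step 4: The (first) Borel-Cantelli lemma requires a summable sequence of measures, so it does not apply here;
        from this bound alone no conclusion about a.e. convergence can be drawn (convergence in measure still
        gives an a.e.-convergent subsequence, but not a.e. convergence of the whole sequence).
Conclusion: series diverges; Borel-Cantelli is inconclusive about a.e. convergence of f_k.


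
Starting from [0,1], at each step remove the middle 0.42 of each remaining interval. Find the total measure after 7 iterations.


Step 1: At each step, fraction remaining = 1 - 0.42 = 0.58
Step 2: After 7 steps, measure = (0.58)^7
Result = 0.02208


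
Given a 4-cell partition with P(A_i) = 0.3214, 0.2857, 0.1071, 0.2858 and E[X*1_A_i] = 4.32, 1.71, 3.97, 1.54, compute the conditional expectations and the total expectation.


For each cell A_i: E[X|A_i] = E[X*1_A_i] / P(A_i)
Step 1: E[X|A_1] = 4.32 / 0.3214 = 13.441195
Step 2: E[X|A_2] = 1.71 / 0.2857 = 5.985299
Step 3: E[X|A_3] = 3.97 / 0.1071 = 37.068161
Step 4: E[X|A_4] = 1.54 / 0.2858 = 5.388383
Verification: E[X] = sum E[X*1_A_i] = 4.32 + 1.71 + 3.97 + 1.54 = 11.54


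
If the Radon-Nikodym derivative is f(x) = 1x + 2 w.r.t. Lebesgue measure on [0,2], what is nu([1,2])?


nu(A) = integral_A (dnu/dmu) dmu = integral_1^2 (1x + 2) dx
Step 1: Antiderivative F(x) = (1/2)x^2 + 2x
Step 2: F(2) = (1/2)*2^2 + 2*2 = 2 + 4 = 6
Step 3: F(1) = (1/2)*1^2 + 2*1 = 0.5 + 2 = 2.5
Step 4: nu([1,2]) = F(2) - F(1) = 6 - 2.5 = 3.5


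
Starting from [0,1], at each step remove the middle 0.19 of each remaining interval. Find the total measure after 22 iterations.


Step 1: At each step, fraction remaining = 1 - 0.19 = 0.81
Step 2: After 22 steps, measure = (0.81)^22
Result = 0.009698


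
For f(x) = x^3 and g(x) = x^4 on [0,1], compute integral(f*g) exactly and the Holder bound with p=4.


Step 1: Exact integral of f*g = integral(x^7, 0, 1) = 1/8
     = 0.125
Step 2: Holder bound with p=4, q=1.333333:
  ||f||_p = (integral x^12 dx)^(1/4) = (1/13)^(1/4) = 0.52664
  ||g||_q = (integral x^5.333333 dx)^(1/1.333333) = (1/6.333333)^(1/1.333333) = 0.250482
Step 3: Holder bound = ||f||_p * ||g||_q = 0.52664 * 0.250482 = 0.131914
Verification: 0.125 <= 0.131914 (Holder holds)


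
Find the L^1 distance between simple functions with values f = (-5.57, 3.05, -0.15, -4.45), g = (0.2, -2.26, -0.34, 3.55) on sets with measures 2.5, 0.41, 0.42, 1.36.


Step 1: Compute differences f_i - g_i:
  -5.57 - 0.2 = -5.77
  3.05 - -2.26 = 5.31
  -0.15 - -0.34 = 0.19
  -4.45 - 3.55 = -8
Step 2: Compute |diff|^1 * measure for each set:
  |-5.77|^1 * 2.5 = 5.77 * 2.5 = 14.425
  |5.31|^1 * 0.41 = 5.31 * 0.41 = 2.1771
  |0.19|^1 * 0.42 = 0.19 * 0.42 = 0.0798
  |-8|^1 * 1.36 = 8 * 1.36 = 10.88
Step 3: Sum = 27.5619
Step 4: ||f-g||_1 = (27.5619)^(1/1) = 27.5619


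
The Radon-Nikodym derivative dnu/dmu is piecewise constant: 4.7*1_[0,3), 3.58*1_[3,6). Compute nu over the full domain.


Integrate each piece of the Radon-Nikodym derivative:
Step 1: integral_0^3 4.7 dx = 4.7*(3-0) = 4.7*3 = 14.1
Step 2: integral_3^6 3.58 dx = 3.58*(6-3) = 3.58*3 = 10.74
Total: 14.1 + 10.74 = 24.84


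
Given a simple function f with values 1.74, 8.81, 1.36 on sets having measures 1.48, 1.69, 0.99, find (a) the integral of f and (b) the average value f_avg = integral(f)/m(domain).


Step 1: Integral = sum(value_i * measure_i)
= 1.74*1.48 + 8.81*1.69 + 1.36*0.99
= 2.5752 + 14.8889 + 1.3464
= 18.8105
Step 2: Total measure of domain = 1.48 + 1.69 + 0.99 = 4.16
Step 3: Average value = 18.8105 / 4.16 = 4.521755


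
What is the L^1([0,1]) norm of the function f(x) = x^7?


Step 1: ||f||_1 = (integral_0^1 |x^7|^1 dx)^(1/1)
     = (integral_0^1 x^7 dx)^(1/1)
Step 2: integral_0^1 x^7 dx = [x^8/(8)] from 0 to 1 = 1^8/8
     = 1/8 = 0.125
Step 3: ||f||_1 = (0.125)^(1/1) = 0.125


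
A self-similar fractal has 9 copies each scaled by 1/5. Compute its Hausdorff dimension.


For a self-similar set with N copies scaled by 1/r:
dim_H = log(N)/log(r) = log(9)/log(5)
= 2.197225/1.609438
= 1.365212


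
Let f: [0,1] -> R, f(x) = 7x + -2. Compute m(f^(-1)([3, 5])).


f^(-1)([3, 5]) = {x : 3 <= 7x + -2 <= 5}
Solving: (3 - -2)/7 <= x <= (5 - -2)/7
= [0.714286, 1]
Intersecting with [0,1]: [0.714286, 1]
Measure = 1 - 0.714286 = 0.285714


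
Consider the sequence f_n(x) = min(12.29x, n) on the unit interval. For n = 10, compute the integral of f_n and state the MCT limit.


f(x) = 12.29x on [0,1]; f_n(x) = min(12.29x, n). At n = 10:
Step 1: f(x) reaches 10 at x = 10/12.29 = 0.81367
Step 2: integral(f_10) = integral(12.29x, 0, 0.81367) + integral(10, 0.81367, 1)
       = 12.29*0.81367^2/2 + 10*(1 - 0.81367)
       = 4.068348 + 1.863303
       = 5.931652
Step 3: As n -> infinity, f_n increases to f, so by MCT integral(f_n) -> integral(f) = 12.29/2 = 6.145.
Convergence: integral(f_10) = 5.931652 -> 6.145 as n -> infinity


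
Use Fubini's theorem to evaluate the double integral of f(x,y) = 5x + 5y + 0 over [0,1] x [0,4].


By Fubini, integrate in x first, then y.
Step 1: Fix y, integrate over x in [0,1]:
  integral(5x + 5y + 0, x=0..1)
  = 5*(1^2 - 0^2)/2 + (5y + 0)*(1 - 0)
  = 2.5 + (5y + 0)*1
  = 2.5 + 5y + 0
  = 2.5 + 5y
Step 2: Integrate over y in [0,4]:
  integral(2.5 + 5y, y=0..4)
  = 2.5*4 + 5*(4^2 - 0^2)/2
  = 10 + 40
  = 50


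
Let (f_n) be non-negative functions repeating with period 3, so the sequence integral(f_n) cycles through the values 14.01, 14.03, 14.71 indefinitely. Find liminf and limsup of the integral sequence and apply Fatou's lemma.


The sequence (integral(f_n)) is periodic with period 3, repeating the values 14.01, 14.03, 14.71 indefinitely.
Step 1: For a periodic sequence, every tail (a_m, a_(m+1), ...) contains all 3 period values infinitely often.
Step 2: Hence inf of every tail = min of the period values = min(14.01, 14.03, 14.71) = 14.01.
        liminf_n integral(f_n) = sup over m of (inf of tail from m) = 14.01.
Step 3: Similarly sup of every tail = max of the period values = 14.71.
        limsup_n integral(f_n) = 14.71.
Step 4: Fatou's lemma: integral(liminf_n f_n) <= liminf_n integral(f_n) = 14.01.
        So the integral of the pointwise liminf is at most 14.01.


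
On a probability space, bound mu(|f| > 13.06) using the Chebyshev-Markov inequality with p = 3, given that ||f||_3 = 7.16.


Chebyshev/Markov inequality: mu(|f| > eps) <= (||f||_p / eps)^p
Step 1: ||f||_3 / eps = 7.16 / 13.06 = 0.548239
Step 2: Raise to power p = 3:
  (0.548239)^3 = 0.164782
Step 3: Therefore mu(|f| > 13.06) <= 0.164782


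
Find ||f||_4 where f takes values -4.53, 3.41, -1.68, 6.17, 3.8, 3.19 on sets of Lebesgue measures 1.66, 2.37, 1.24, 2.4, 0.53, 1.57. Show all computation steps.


Step 1: Compute |f_i|^4 for each value:
  |-4.53|^4 = 421.107337
  |3.41|^4 = 135.21271
  |-1.68|^4 = 7.965942
  |6.17|^4 = 1449.241147
  |3.8|^4 = 208.5136
  |3.19|^4 = 103.553011
Step 2: Multiply by measures and sum:
  421.107337 * 1.66 = 699.038179
  135.21271 * 2.37 = 320.454122
  7.965942 * 1.24 = 9.877768
  1449.241147 * 2.4 = 3478.178753
  208.5136 * 0.53 = 110.512208
  103.553011 * 1.57 = 162.578228
Sum = 699.038179 + 320.454122 + 9.877768 + 3478.178753 + 110.512208 + 162.578228 = 4780.639258
Step 3: Take the p-th root:
||f||_4 = (4780.639258)^(1/4) = 8.315177


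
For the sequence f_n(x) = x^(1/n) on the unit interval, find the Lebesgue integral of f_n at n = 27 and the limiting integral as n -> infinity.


At n = 27: f_27(x) = x^(1/27).
Step 1: integral(x^(1/27), 0, 1) = [x^(1/27+1) / (1/27+1)] from 0 to 1
     = 1 / (1/27 + 1) = 1 / ((27+1)/27) = 27/(27+1)
     = 27/28 = 0.964286
Step 2: As n -> infinity, f_n(x) = x^(1/n) -> 1 for x in (0,1], and f_n is increasing in n.
By MCT, lim_n integral(f_n) = integral(lim_n f_n) = integral(1, 0, 1) = 1.
Step 3: Verify convergence: 27/28 = 0.964286 -> 1


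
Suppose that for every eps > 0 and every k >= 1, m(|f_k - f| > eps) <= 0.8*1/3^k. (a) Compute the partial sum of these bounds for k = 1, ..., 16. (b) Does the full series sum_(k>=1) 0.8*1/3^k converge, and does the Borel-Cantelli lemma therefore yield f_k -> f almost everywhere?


Step 1: List the terms 0.8*1/3^k for k = 1 to 16:
  k=1: 0.266667
  k=2: 0.088889
  k=3: 0.02963
  k=4: 0.009877
  k=5: 0.003292
  k=6: 0.001097
  k=7: 3.657979e-04
  k=8: 1.219326e-04
  k=9: 4.064421e-05
  k=10: 1.354807e-05
  k=11: 4.516023e-06
  k=12: 1.505341e-06
  k=13: 5.017804e-07
  k=14: 1.672601e-07
  k=15: 5.575338e-08
  k=16: 1.858446e-08
Step 2: Partial sum = 0.266667 + 0.088889 + 0.02963 + 0.009877 + 0.003292 + 0.001097 + 3.657979e-04 + 1.219326e-04 + 4.064421e-05 + 1.354807e-05 + 4.516023e-06 + 1.505341e-06 + 5.017804e-07 + 1.672601e-07 + 5.575338e-08 + 1.858446e-08
     = 0.4
Step 3: The full series sum_(k>=1) 0.8*1/3^k converges (geometric series with ratio 1/3 < 1; a constant multiple of a convergent series converges).
Step 4: Fix eps > 0. Since sum_k m(|f_k - f| > eps) < infinity, the Borel-Cantelli lemma gives
        m(limsup_k {|f_k - f| > eps}) = 0, i.e. for a.e. x, |f_k(x) - f(x)| <= eps for all large k.
        Applying this with eps = 1/j for j = 1, 2, ... and intersecting the countably many full-measure sets,
        for a.e. x we get limsup_k |f_k(x) - f(x)| <= 1/j for every j, hence f_k -> f almost everywhere.
Conclusion: series converges; Borel-Cantelli yields f_k -> f a.e.


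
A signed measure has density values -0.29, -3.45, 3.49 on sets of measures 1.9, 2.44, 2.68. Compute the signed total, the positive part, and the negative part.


Step 1: Compute signed measure on each set:
  Set 1: -0.29 * 1.9 = -0.551
  Set 2: -3.45 * 2.44 = -8.418
  Set 3: 3.49 * 2.68 = 9.3532
Step 2: Total signed measure = (-0.551) + (-8.418) + (9.3532)
     = 0.3842
Step 3: Positive part mu+(X) = sum of positive contributions = 9.3532
Step 4: Negative part mu-(X) = |sum of negative contributions| = 8.969


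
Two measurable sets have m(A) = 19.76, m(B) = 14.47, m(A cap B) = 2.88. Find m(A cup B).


By inclusion-exclusion: m(A u B) = m(A) + m(B) - m(A n B)
= 19.76 + 14.47 - 2.88
= 31.35


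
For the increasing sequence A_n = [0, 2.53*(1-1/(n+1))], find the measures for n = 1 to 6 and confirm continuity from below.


By continuity of measure from below: if A_n increases to A, then m(A_n) -> m(A).
Here A = [0, 2.53], so m(A) = 2.53
Step 1: a_1 = 2.53*(1 - 1/2) = 1.265, m(A_1) = 1.265
Step 2: a_2 = 2.53*(1 - 1/3) = 1.6867, m(A_2) = 1.6867
Step 3: a_3 = 2.53*(1 - 1/4) = 1.8975, m(A_3) = 1.8975
Step 4: a_4 = 2.53*(1 - 1/5) = 2.024, m(A_4) = 2.024
Step 5: a_5 = 2.53*(1 - 1/6) = 2.1083, m(A_5) = 2.1083
Step 6: a_6 = 2.53*(1 - 1/7) = 2.1686, m(A_6) = 2.1686
Limit: m(A_n) -> m([0,2.53]) = 2.53


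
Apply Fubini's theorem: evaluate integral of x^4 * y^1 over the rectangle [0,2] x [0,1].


By Fubini's theorem, the double integral factors as a product of single integrals:
Step 1: integral_0^2 x^4 dx = [x^5/5] from 0 to 2
     = 2^5/5 = 6.4
Step 2: integral_0^1 y^1 dy = [y^2/2] from 0 to 1
     = 1^2/2 = 0.5
Step 3: Double integral = 6.4 * 0.5 = 3.2


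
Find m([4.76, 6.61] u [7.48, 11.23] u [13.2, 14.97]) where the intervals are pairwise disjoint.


For pairwise disjoint intervals, m(union) = sum of lengths.
= (6.61 - 4.76) + (11.23 - 7.48) + (14.97 - 13.2)
= 1.85 + 3.75 + 1.77
= 7.37


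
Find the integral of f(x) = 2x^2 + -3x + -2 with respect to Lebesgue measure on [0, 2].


The Lebesgue integral of a Riemann-integrable function agrees with the Riemann integral.
Antiderivative F(x) = (2/3)x^3 + (-3/2)x^2 + -2x
F(2) = (2/3)*2^3 + (-3/2)*2^2 + -2*2
     = (2/3)*8 + (-3/2)*4 + -2*2
     = 5.333333 + -6 + -4
     = -4.666667
F(0) = 0.0
Integral = F(2) - F(0) = -4.666667 - 0.0 = -4.666667


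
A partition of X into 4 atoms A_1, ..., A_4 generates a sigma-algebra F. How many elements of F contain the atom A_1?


Each element of F is a union of some subset S of the 4 atoms.
The element contains A_1 iff A_1 is in S.
So we count subsets S of {A_1,...,A_4} with A_1 in S: choose freely among the other 3 atoms.
Count = 2^(4-1) = 2^3 = 8.


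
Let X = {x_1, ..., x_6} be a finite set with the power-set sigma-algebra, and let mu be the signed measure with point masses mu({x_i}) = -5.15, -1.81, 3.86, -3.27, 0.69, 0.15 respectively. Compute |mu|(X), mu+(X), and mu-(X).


Step 1: Every measurable set is a union of atoms (the cells / points), so a Hahn decomposition is
  obtained by grouping atoms by sign: P = union of atoms with mu > 0, N = union of the remaining atoms.
  Atoms in P (indices): 3, 5, 6;  atoms in N (indices): 1, 2, 4
  Positive values: 3.86, 0.69, 0.15
  Negative values: -5.15, -1.81, -3.27
Step 2: mu+(X) = mu(P) = sum of positive atom values = 4.7
Step 3: mu-(X) = -mu(N) = sum of |negative atom values| = 10.23
Step 4: |mu|(X) = mu+(X) + mu-(X) = 4.7 + 10.23 = 14.93


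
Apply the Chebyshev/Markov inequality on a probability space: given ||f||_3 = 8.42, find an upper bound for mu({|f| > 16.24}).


Chebyshev/Markov inequality: mu(|f| > eps) <= (||f||_p / eps)^p
Step 1: ||f||_3 / eps = 8.42 / 16.24 = 0.518473
Step 2: Raise to power p = 3:
  (0.518473)^3 = 0.139373
Step 3: Therefore mu(|f| > 16.24) <= 0.139373


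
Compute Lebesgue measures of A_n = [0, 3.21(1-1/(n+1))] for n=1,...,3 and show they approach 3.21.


By continuity of measure from below: if A_n increases to A, then m(A_n) -> m(A).
Here A = [0, 3.21], so m(A) = 3.21
Step 1: a_1 = 3.21*(1 - 1/2) = 1.605, m(A_1) = 1.605
Step 2: a_2 = 3.21*(1 - 1/3) = 2.14, m(A_2) = 2.14
Step 3: a_3 = 3.21*(1 - 1/4) = 2.4075, m(A_3) = 2.4075
Limit: m(A_n) -> m([0,3.21]) = 3.21


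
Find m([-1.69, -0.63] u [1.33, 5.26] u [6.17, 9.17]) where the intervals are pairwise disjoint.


For pairwise disjoint intervals, m(union) = sum of lengths.
= (-0.63 - -1.69) + (5.26 - 1.33) + (9.17 - 6.17)
= 1.06 + 3.93 + 3
= 7.99


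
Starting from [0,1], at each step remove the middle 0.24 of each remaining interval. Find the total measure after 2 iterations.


Step 1: At each step, fraction remaining = 1 - 0.24 = 0.76
Step 2: After 2 steps, measure = (0.76)^2
Step 3: Computing the power step by step:
  After step 1: 0.76
  After step 2: 0.5776
Result = 0.5776


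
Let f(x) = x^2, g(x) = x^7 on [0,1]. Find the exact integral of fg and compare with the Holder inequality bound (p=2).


Step 1: Exact integral of f*g = integral(x^9, 0, 1) = 1/10
     = 0.1
Step 2: Holder bound with p=2, q=2:
  ||f||_p = (integral x^4 dx)^(1/2) = (1/5)^(1/2) = 0.447214
  ||g||_q = (integral x^14 dx)^(1/2) = (1/15)^(1/2) = 0.258199
Step 3: Holder bound = ||f||_p * ||g||_q = 0.447214 * 0.258199 = 0.11547
Verification: 0.1 <= 0.11547 (Holder holds)


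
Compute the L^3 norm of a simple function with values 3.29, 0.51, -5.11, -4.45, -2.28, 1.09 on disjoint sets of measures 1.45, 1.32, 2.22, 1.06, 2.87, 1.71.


Step 1: Compute |f_i|^3 for each value:
  |3.29|^3 = 35.611289
  |0.51|^3 = 0.132651
  |-5.11|^3 = 133.432831
  |-4.45|^3 = 88.121125
  |-2.28|^3 = 11.852352
  |1.09|^3 = 1.295029
Step 2: Multiply by measures and sum:
  35.611289 * 1.45 = 51.636369
  0.132651 * 1.32 = 0.175099
  133.432831 * 2.22 = 296.220885
  88.121125 * 1.06 = 93.408393
  11.852352 * 2.87 = 34.01625
  1.295029 * 1.71 = 2.2145
Sum = 51.636369 + 0.175099 + 296.220885 + 93.408393 + 34.01625 + 2.2145 = 477.671496
Step 3: Take the p-th root:
||f||_3 = (477.671496)^(1/3) = 7.817054


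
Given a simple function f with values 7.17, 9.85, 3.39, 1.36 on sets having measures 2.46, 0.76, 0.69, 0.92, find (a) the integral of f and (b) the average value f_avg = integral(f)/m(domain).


Step 1: Integral = sum(value_i * measure_i)
= 7.17*2.46 + 9.85*0.76 + 3.39*0.69 + 1.36*0.92
= 17.6382 + 7.486 + 2.3391 + 1.2512
= 28.7145
Step 2: Total measure of domain = 2.46 + 0.76 + 0.69 + 0.92 = 4.83
Step 3: Average value = 28.7145 / 4.83 = 5.945031


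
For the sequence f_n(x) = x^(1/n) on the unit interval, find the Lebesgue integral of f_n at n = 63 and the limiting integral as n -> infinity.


At n = 63: f_63(x) = x^(1/63).
Step 1: integral(x^(1/63), 0, 1) = [x^(1/63+1) / (1/63+1)] from 0 to 1
     = 1 / (1/63 + 1) = 1 / ((63+1)/63) = 63/(63+1)
     = 63/64 = 0.984375
Step 2: As n -> infinity, f_n(x) = x^(1/n) -> 1 for x in (0,1], and f_n is increasing in n.
By MCT, lim_n integral(f_n) = integral(lim_n f_n) = integral(1, 0, 1) = 1.
Step 3: Verify convergence: 63/64 = 0.984375 -> 1


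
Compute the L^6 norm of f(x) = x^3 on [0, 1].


Step 1: ||f||_6 = (integral_0^1 |x^3|^6 dx)^(1/6)
     = (integral_0^1 x^18 dx)^(1/6)
Step 2: integral_0^1 x^18 dx = [x^19/(19)] from 0 to 1 = 1^19/19
     = 1/19 = 0.052632
Step 3: ||f||_6 = (0.052632)^(1/6) = 0.612173


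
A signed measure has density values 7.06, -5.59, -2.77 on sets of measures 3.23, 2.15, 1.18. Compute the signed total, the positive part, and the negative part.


Step 1: Compute signed measure on each set:
  Set 1: 7.06 * 3.23 = 22.8038
  Set 2: -5.59 * 2.15 = -12.0185
  Set 3: -2.77 * 1.18 = -3.2686
Step 2: Total signed measure = (22.8038) + (-12.0185) + (-3.2686)
     = 7.5167
Step 3: Positive part mu+(X) = sum of positive contributions = 22.8038
Step 4: Negative part mu-(X) = |sum of negative contributions| = 15.2871


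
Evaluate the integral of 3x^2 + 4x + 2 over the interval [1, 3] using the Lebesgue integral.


The Lebesgue integral of a Riemann-integrable function agrees with the Riemann integral.
Antiderivative F(x) = (3/3)x^3 + (4/2)x^2 + 2x
F(3) = (3/3)*3^3 + (4/2)*3^2 + 2*3
     = (3/3)*27 + (4/2)*9 + 2*3
     = 27 + 18 + 6
     = 51
F(1) = 5
Integral = F(3) - F(1) = 51 - 5 = 46


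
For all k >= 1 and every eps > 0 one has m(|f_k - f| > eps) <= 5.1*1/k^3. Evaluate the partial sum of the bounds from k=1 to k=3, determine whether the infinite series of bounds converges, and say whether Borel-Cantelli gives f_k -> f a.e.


Step 1: List the terms 5.1*1/k^3 for k = 1 to 3:
  k=1: 5.1
  k=2: 0.6375
  k=3: 0.188889
Step 2: Partial sum = 5.1 + 0.6375 + 0.188889
     = 5.926389
Step 3: The full series sum_(k>=1) 5.1*1/k^3 converges (p-series with p = 3 > 1; a constant multiple of a convergent series converges).
Step 4: Fix eps > 0. Since sum_k m(|f_k - f| > eps) < infinity, the Borel-Cantelli lemma gives
        m(limsup_k {|f_k - f| > eps}) = 0, i.e. for a.e. x, |f_k(x) - f(x)| <= eps for all large k.
        Applying this with eps = 1/j for j = 1, 2, ... and intersecting the countably many full-measure sets,
        for a.e. x we get limsup_k |f_k(x) - f(x)| <= 1/j for every j, hence f_k -> f almost everywhere.
Conclusion: series converges; Borel-Cantelli yields f_k -> f a.e.


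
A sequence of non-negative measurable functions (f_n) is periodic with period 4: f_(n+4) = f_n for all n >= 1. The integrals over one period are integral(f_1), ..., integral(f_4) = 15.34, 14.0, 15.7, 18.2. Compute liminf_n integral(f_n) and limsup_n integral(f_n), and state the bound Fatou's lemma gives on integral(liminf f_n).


The sequence (integral(f_n)) is periodic with period 4, repeating the values 15.34, 14.0, 15.7, 18.2 indefinitely.
Step 1: For a periodic sequence, every tail (a_m, a_(m+1), ...) contains all 4 period values infinitely often.
Step 2: Hence inf of every tail = min of the period values = min(15.34, 14.0, 15.7, 18.2) = 14.
        liminf_n integral(f_n) = sup over m of (inf of tail from m) = 14.
Step 3: Similarly sup of every tail = max of the period values = 18.2.
        limsup_n integral(f_n) = 18.2.
Step 4: Fatou's lemma: integral(liminf_n f_n) <= liminf_n integral(f_n) = 14.
        So the integral of the pointwise liminf is at most 14.


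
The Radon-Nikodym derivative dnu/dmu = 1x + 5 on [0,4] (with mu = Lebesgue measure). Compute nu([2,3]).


nu(A) = integral_A (dnu/dmu) dmu = integral_2^3 (1x + 5) dx
Step 1: Antiderivative F(x) = (1/2)x^2 + 5x
Step 2: F(3) = (1/2)*3^2 + 5*3 = 4.5 + 15 = 19.5
Step 3: F(2) = (1/2)*2^2 + 5*2 = 2 + 10 = 12
Step 4: nu([2,3]) = F(3) - F(2) = 19.5 - 12 = 7.5


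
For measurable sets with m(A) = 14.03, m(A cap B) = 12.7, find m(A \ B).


m(A \ B) = m(A) - m(A n B)
= 14.03 - 12.7
= 1.33


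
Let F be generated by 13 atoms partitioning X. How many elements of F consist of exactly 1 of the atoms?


Each element of F is a union of some subset of the 13 atoms.
Elements that are unions of exactly 1 atoms correspond to 1-element subsets of the 13 atoms.
Count = C(13, 1) = 13! / (1! * 12!) = 13.


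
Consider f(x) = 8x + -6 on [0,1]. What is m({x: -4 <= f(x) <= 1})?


f^(-1)([-4, 1]) = {x : -4 <= 8x + -6 <= 1}
Solving: (-4 - -6)/8 <= x <= (1 - -6)/8
= [0.25, 0.875]
Intersecting with [0,1]: [0.25, 0.875]
Measure = 0.875 - 0.25 = 0.625


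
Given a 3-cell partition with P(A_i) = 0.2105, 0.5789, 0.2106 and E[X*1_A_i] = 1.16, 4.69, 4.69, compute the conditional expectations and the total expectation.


For each cell A_i: E[X|A_i] = E[X*1_A_i] / P(A_i)
Step 1: E[X|A_1] = 1.16 / 0.2105 = 5.510689
Step 2: E[X|A_2] = 4.69 / 0.5789 = 8.101572
Step 3: E[X|A_3] = 4.69 / 0.2106 = 22.269706
Verification: E[X] = sum E[X*1_A_i] = 1.16 + 4.69 + 4.69 = 10.54


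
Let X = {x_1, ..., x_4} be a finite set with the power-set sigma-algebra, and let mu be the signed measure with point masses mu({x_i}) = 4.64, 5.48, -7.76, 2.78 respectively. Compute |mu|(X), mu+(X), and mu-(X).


Step 1: Every measurable set is a union of atoms (the cells / points), so a Hahn decomposition is
  obtained by grouping atoms by sign: P = union of atoms with mu > 0, N = union of the remaining atoms.
  Atoms in P (indices): 1, 2, 4;  atoms in N (indices): 3
  Positive values: 4.64, 5.48, 2.78
  Negative values: -7.76
Step 2: mu+(X) = mu(P) = sum of positive atom values = 12.9
Step 3: mu-(X) = -mu(N) = sum of |negative atom values| = 7.76
Step 4: |mu|(X) = mu+(X) + mu-(X) = 12.9 + 7.76 = 20.66


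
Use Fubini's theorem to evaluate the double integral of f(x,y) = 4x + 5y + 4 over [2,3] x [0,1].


By Fubini, integrate in x first, then y.
Step 1: Fix y, integrate over x in [2,3]:
  integral(4x + 5y + 4, x=2..3)
  = 4*(3^2 - 2^2)/2 + (5y + 4)*(3 - 2)
  = 10 + (5y + 4)*1
  = 10 + 5y + 4
  = 14 + 5y
Step 2: Integrate over y in [0,1]:
  integral(14 + 5y, y=0..1)
  = 14*1 + 5*(1^2 - 0^2)/2
  = 14 + 2.5
  = 16.5


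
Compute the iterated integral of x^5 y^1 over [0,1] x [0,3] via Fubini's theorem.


By Fubini's theorem, the double integral factors as a product of single integrals:
Step 1: integral_0^1 x^5 dx = [x^6/6] from 0 to 1
     = 1^6/6 = 0.166667
Step 2: integral_0^3 y^1 dy = [y^2/2] from 0 to 3
     = 3^2/2 = 4.5
Step 3: Double integral = 0.166667 * 4.5 = 0.75


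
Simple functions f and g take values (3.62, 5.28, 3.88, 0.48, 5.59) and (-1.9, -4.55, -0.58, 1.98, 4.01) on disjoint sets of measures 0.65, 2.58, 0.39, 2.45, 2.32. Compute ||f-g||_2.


Step 1: Compute differences f_i - g_i:
  3.62 - -1.9 = 5.52
  5.28 - -4.55 = 9.83
  3.88 - -0.58 = 4.46
  0.48 - 1.98 = -1.5
  5.59 - 4.01 = 1.58
Step 2: Compute |diff|^2 * measure for each set:
  |5.52|^2 * 0.65 = 30.4704 * 0.65 = 19.80576
  |9.83|^2 * 2.58 = 96.6289 * 2.58 = 249.302562
  |4.46|^2 * 0.39 = 19.8916 * 0.39 = 7.757724
  |-1.5|^2 * 2.45 = 2.25 * 2.45 = 5.5125
  |1.58|^2 * 2.32 = 2.4964 * 2.32 = 5.791648
Step 3: Sum = 288.170194
Step 4: ||f-g||_2 = (288.170194)^(1/2) = 16.975576


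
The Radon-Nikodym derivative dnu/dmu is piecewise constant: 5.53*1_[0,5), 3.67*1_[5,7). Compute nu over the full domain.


Integrate each piece of the Radon-Nikodym derivative:
Step 1: integral_0^5 5.53 dx = 5.53*(5-0) = 5.53*5 = 27.65
Step 2: integral_5^7 3.67 dx = 3.67*(7-5) = 3.67*2 = 7.34
Total: 27.65 + 7.34 = 34.99


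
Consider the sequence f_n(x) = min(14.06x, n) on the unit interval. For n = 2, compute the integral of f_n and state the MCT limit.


f(x) = 14.06x on [0,1]; f_n(x) = min(14.06x, n). At n = 2:
Step 1: f(x) reaches 2 at x = 2/14.06 = 0.142248
Step 2: integral(f_2) = integral(14.06x, 0, 0.142248) + integral(2, 0.142248, 1)
       = 14.06*0.142248^2/2 + 2*(1 - 0.142248)
       = 0.142248 + 1.715505
       = 1.857752
Step 3: As n -> infinity, f_n increases to f, so by MCT integral(f_n) -> integral(f) = 14.06/2 = 7.03.
Convergence: integral(f_2) = 1.857752 -> 7.03 as n -> infinity


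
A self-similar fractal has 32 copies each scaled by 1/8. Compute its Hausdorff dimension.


For a self-similar set with N copies scaled by 1/r:
dim_H = log(N)/log(r) = log(32)/log(8)
= 3.465736/2.079442
= 1.666667


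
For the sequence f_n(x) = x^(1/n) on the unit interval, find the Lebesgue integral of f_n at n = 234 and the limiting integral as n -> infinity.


At n = 234: f_234(x) = x^(1/234).
Step 1: integral(x^(1/234), 0, 1) = [x^(1/234+1) / (1/234+1)] from 0 to 1
     = 1 / (1/234 + 1) = 1 / ((234+1)/234) = 234/(234+1)
     = 234/235 = 0.995745
Step 2: As n -> infinity, f_n(x) = x^(1/n) -> 1 for x in (0,1], and f_n is increasing in n.
By MCT, lim_n integral(f_n) = integral(lim_n f_n) = integral(1, 0, 1) = 1.
Step 3: Verify convergence: 234/235 = 0.995745 -> 1


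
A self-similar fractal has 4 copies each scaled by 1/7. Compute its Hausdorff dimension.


For a self-similar set with N copies scaled by 1/r:
dim_H = log(N)/log(r) = log(4)/log(7)
= 1.386294/1.94591
= 0.712414


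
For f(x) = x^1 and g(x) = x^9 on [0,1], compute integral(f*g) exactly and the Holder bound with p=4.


Step 1: Exact integral of f*g = integral(x^10, 0, 1) = 1/11
     = 0.090909
Step 2: Holder bound with p=4, q=1.333333:
  ||f||_p = (integral x^4 dx)^(1/4) = (1/5)^(1/4) = 0.66874
  ||g||_q = (integral x^12 dx)^(1/1.333333) = (1/13)^(1/1.333333) = 0.146064
Step 3: Holder bound = ||f||_p * ||g||_q = 0.66874 * 0.146064 = 0.097679
Verification: 0.090909 <= 0.097679 (Holder holds)


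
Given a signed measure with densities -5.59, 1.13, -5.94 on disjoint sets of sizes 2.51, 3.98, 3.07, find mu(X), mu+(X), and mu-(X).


Step 1: Compute signed measure on each set:
  Set 1: -5.59 * 2.51 = -14.0309
  Set 2: 1.13 * 3.98 = 4.4974
  Set 3: -5.94 * 3.07 = -18.2358
Step 2: Total signed measure = (-14.0309) + (4.4974) + (-18.2358)
     = -27.7693
Step 3: Positive part mu+(X) = sum of positive contributions = 4.4974
Step 4: Negative part mu-(X) = |sum of negative contributions| = 32.2667


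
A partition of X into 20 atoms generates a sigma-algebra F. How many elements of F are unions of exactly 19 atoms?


Each element of F is a union of some subset of the 20 atoms.
Elements that are unions of exactly 19 atoms correspond to 19-element subsets of the 20 atoms.
Count = C(20, 19) = 20! / (19! * 1!) = 20.


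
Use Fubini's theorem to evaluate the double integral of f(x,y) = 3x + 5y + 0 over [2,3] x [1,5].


By Fubini, integrate in x first, then y.
Step 1: Fix y, integrate over x in [2,3]:
  integral(3x + 5y + 0, x=2..3)
  = 3*(3^2 - 2^2)/2 + (5y + 0)*(3 - 2)
  = 7.5 + (5y + 0)*1
  = 7.5 + 5y + 0
  = 7.5 + 5y
Step 2: Integrate over y in [1,5]:
  integral(7.5 + 5y, y=1..5)
  = 7.5*4 + 5*(5^2 - 1^2)/2
  = 30 + 60
  = 90


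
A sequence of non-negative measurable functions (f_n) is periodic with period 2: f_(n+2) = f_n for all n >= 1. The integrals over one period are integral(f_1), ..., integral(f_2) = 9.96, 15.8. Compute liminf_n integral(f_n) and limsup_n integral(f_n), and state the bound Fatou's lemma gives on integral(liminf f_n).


The sequence (integral(f_n)) is periodic with period 2, repeating the values 9.96, 15.8 indefinitely.
Step 1: For a periodic sequence, every tail (a_m, a_(m+1), ...) contains all 2 period values infinitely often.
Step 2: Hence inf of every tail = min of the period values = min(9.96, 15.8) = 9.96.
        liminf_n integral(f_n) = sup over m of (inf of tail from m) = 9.96.
Step 3: Similarly sup of every tail = max of the period values = 15.8.
        limsup_n integral(f_n) = 15.8.
Step 4: Fatou's lemma: integral(liminf_n f_n) <= liminf_n integral(f_n) = 9.96.
        So the integral of the pointwise liminf is at most 9.96.


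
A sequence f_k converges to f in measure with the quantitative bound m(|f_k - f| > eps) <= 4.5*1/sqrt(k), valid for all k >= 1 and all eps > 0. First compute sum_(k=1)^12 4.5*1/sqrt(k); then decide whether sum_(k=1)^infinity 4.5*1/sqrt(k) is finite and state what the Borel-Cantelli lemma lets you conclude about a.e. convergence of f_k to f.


Step 1: List the terms 4.5*1/sqrt(k) for k = 1 to 12:
  k=1: 4.5
  k=2: 3.181981
  k=3: 2.598076
  k=4: 2.25
  k=5: 2.012461
  k=6: 1.837117
  k=7: 1.70084
  k=8: 1.59099
  k=9: 1.5
  k=10: 1.423025
  k=11: 1.356801
  k=12: 1.299038
Step 2: Partial sum = 4.5 + 3.181981 + 2.598076 + 2.25 + 2.012461 + 1.837117 + 1.70084 + 1.59099 + 1.5 + 1.423025 + 1.356801 + 1.299038
     = 25.25033
Step 3: The full series sum_(k>=1) 4.5*1/sqrt(k) diverges (p-series with p = 1/2 <= 1; a nonzero constant multiple of a divergent series diverges).
Step 4: The (first) Borel-Cantelli lemma requires a summable sequence of measures, so it does not apply here;
        from this bound alone no conclusion about a.e. convergence can be drawn (convergence in measure still
        gives an a.e.-convergent subsequence, but not a.e. convergence of the whole sequence).
Conclusion: series diverges; Borel-Cantelli is inconclusive about a.e. convergence of f_k.


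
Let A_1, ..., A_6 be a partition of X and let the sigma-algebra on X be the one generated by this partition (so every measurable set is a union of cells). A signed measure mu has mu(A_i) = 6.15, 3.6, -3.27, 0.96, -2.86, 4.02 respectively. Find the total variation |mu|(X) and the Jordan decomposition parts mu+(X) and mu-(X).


Step 1: Every measurable set is a union of atoms (the cells / points), so a Hahn decomposition is
  obtained by grouping atoms by sign: P = union of atoms with mu > 0, N = union of the remaining atoms.
  Atoms in P (indices): 1, 2, 4, 6;  atoms in N (indices): 3, 5
  Positive values: 6.15, 3.6, 0.96, 4.02
  Negative values: -3.27, -2.86
Step 2: mu+(X) = mu(P) = sum of positive atom values = 14.73
Step 3: mu-(X) = -mu(N) = sum of |negative atom values| = 6.13
Step 4: |mu|(X) = mu+(X) + mu-(X) = 14.73 + 6.13 = 20.86


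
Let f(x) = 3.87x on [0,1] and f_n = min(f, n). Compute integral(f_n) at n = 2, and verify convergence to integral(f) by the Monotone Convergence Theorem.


f(x) = 3.87x on [0,1]; f_n(x) = min(3.87x, n). At n = 2:
Step 1: f(x) reaches 2 at x = 2/3.87 = 0.516796
Step 2: integral(f_2) = integral(3.87x, 0, 0.516796) + integral(2, 0.516796, 1)
       = 3.87*0.516796^2/2 + 2*(1 - 0.516796)
       = 0.516796 + 0.966408
       = 1.483204
Step 3: As n -> infinity, f_n increases to f, so by MCT integral(f_n) -> integral(f) = 3.87/2 = 1.935.
Convergence: integral(f_2) = 1.483204 -> 1.935 as n -> infinity
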